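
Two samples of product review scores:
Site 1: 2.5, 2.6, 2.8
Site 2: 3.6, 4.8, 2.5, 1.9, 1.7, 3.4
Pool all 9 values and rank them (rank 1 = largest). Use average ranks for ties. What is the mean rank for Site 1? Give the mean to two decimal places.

Sorted (descending): 4.8, 3.6, 3.4, 2.8, 2.6, 2.5, 2.5, 1.9, 1.7
The 2 values of 2.5 occupy positions 6–7 → average rank (6+7)/2 = 6.5.
Site 1 values → pooled ranks: 2.5→6.5, 2.6→5, 2.8→4
Mean rank = (6.5 + 5 + 4) / 3 = 5.17

5.17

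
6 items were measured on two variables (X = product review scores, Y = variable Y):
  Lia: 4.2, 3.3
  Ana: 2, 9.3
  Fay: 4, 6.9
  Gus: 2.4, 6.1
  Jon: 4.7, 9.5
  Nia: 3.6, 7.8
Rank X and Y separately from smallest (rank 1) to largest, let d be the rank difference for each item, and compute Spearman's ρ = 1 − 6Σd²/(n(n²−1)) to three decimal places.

Ranks of variable 1: 5, 1, 4, 2, 6, 3
Ranks of variable 2: 1, 5, 3, 2, 6, 4
d = r₁ − r₂: 4, -4, 1, 0, 0, -1
d²: 16, 16, 1, 0, 0, 1; Σd² = 34
ρ = 1 − 6·34/(6·35) = 1 − 204/210 = 0.029

0.029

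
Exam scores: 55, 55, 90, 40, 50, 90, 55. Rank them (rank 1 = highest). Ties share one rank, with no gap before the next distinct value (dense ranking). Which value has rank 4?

Sorted (descending): 90, 90, 55, 55, 55, 50, 40
The 2 values of 90 share dense rank 1.
The 3 values of 55 share dense rank 2.
Remaining distinct values take the next consecutive integers.
Rank 4 → value 40.

40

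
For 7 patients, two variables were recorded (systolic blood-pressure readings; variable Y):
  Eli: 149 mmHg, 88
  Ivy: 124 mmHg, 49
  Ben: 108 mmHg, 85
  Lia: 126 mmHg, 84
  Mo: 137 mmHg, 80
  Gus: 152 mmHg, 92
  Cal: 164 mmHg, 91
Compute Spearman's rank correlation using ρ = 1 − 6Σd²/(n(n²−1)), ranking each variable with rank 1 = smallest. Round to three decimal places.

Ranks of variable 1: 5, 2, 1, 3, 4, 6, 7
Ranks of variable 2: 5, 1, 4, 3, 2, 7, 6
d = r₁ − r₂: 0, 1, -3, 0, 2, -1, 1
d²: 0, 1, 9, 0, 4, 1, 1; Σd² = 16
ρ = 1 − 6·16/(7·48) = 1 − 96/336 = 0.714

0.714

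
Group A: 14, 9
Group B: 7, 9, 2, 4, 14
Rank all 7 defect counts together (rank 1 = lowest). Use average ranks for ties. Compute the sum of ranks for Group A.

Sorted (ascending): 2, 4, 7, 9, 9, 14, 14
The 2 values of 9 occupy positions 4–5 → average rank (4+5)/2 = 4.5.
The 2 values of 14 occupy positions 6–7 → average rank (6+7)/2 = 6.5.
Group A values → pooled ranks: 14→6.5, 9→4.5
Rank sum = 6.5 + 4.5 = 11

11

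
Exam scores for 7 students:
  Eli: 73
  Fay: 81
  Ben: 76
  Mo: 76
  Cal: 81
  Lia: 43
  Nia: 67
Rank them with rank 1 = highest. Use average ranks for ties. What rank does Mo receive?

3.5

Sorted (descending): 81, 81, 76, 76, 73, 67, 43
The 2 values of 81 occupy positions 1–2 → average rank (1+2)/2 = 1.5.
The 2 values of 76 occupy positions 3–4 → average rank (3+4)/2 = 3.5.
Mo has value 76 → rank 3.5.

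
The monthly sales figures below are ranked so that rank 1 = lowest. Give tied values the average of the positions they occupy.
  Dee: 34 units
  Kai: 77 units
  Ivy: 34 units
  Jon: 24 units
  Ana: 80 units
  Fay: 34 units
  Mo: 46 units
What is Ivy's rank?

Sorted (ascending): 24, 34, 34, 34, 46, 77, 80
The 3 values of 34 occupy positions 2–4 → average rank 3.
Ivy has value 34 units → rank 3.

3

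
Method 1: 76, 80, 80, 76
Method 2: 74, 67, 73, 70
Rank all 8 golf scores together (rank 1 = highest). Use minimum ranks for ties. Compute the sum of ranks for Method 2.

Sorted (descending): 80, 80, 76, 76, 74, 73, 70, 67
The 2 values of 80 occupy positions 1–2 → each gets rank 1.
The 2 values of 76 occupy positions 3–4 → each gets rank 3.
Method 2 values → pooled ranks: 74→5, 67→8, 73→6, 70→7
Rank sum = 5 + 8 + 6 + 7 = 26

26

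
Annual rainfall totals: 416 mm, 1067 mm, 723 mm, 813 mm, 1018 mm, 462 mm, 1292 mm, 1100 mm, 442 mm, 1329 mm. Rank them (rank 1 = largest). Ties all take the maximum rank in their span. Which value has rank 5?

1018

Sorted (descending): 1329, 1292, 1100, 1067, 1018, 813, 723, 462, 442, 416
No ties — each value takes its position as its rank.
Rank 5 → value 1018.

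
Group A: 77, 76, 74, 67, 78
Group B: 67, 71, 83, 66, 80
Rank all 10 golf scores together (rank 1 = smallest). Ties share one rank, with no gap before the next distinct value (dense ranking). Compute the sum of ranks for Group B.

Sorted (ascending): 66, 67, 67, 71, 74, 76, 77, 78, 80, 83
The 2 values of 67 share dense rank 2.
Remaining distinct values take the next consecutive integers.
Group B values → pooled ranks: 67→2, 71→3, 83→9, 66→1, 80→8
Rank sum = 2 + 3 + 9 + 1 + 8 = 23

23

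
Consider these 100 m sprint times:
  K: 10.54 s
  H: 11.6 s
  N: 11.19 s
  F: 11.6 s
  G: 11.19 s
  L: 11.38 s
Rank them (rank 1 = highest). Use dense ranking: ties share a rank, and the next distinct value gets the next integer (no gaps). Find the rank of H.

1

Sorted (descending): 11.6, 11.6, 11.38, 11.19, 11.19, 10.54
The 2 values of 11.6 share dense rank 1.
The 2 values of 11.19 share dense rank 3.
Remaining distinct values take the next consecutive integers.
H has value 11.6 s → rank 1.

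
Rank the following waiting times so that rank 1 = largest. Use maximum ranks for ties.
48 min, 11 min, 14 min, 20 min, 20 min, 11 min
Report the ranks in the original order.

1, 6, 4, 3, 3, 6

Sorted (descending): 48, 20, 20, 14, 11, 11
The 2 values of 20 occupy positions 2–3 → each gets rank 3.
The 2 values of 11 occupy positions 5–6 → each gets rank 6.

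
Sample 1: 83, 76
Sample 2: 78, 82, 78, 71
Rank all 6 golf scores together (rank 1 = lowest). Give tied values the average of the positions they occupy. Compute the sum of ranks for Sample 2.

Sorted (ascending): 71, 76, 78, 78, 82, 83
The 2 values of 78 occupy positions 3–4 → average rank (3+4)/2 = 3.5.
Sample 2 values → pooled ranks: 78→3.5, 82→5, 78→3.5, 71→1
Rank sum = 3.5 + 5 + 3.5 + 1 = 13

13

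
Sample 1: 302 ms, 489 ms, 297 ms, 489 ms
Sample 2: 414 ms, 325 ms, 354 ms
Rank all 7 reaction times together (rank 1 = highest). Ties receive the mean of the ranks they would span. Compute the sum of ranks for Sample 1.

Sorted (descending): 489, 489, 414, 354, 325, 302, 297
The 2 values of 489 occupy positions 1–2 → average rank (1+2)/2 = 1.5.
Sample 1 values → pooled ranks: 302→6, 489→1.5, 297→7, 489→1.5
Rank sum = 6 + 1.5 + 7 + 1.5 = 16

16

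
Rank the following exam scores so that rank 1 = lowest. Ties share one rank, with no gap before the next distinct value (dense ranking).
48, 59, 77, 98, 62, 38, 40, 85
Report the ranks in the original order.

Sorted (ascending): 38, 40, 48, 59, 62, 77, 85, 98
No ties — each value takes its position as its rank.

3, 4, 6, 8, 5, 1, 2, 7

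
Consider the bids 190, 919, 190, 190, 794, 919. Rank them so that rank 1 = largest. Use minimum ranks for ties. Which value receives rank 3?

Sorted (descending): 919, 919, 794, 190, 190, 190
The 2 values of 919 occupy positions 1–2 → each gets rank 1.
The 3 values of 190 occupy positions 4–6 → each gets rank 4.
Rank 3 → value 794.

794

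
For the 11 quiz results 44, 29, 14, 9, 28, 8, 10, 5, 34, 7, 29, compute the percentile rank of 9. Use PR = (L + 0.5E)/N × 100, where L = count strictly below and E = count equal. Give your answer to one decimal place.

N = 11.
Strictly below 9: 3. Equal to 9: 1.
PR = (3 + 0.5·1)/11 × 100 = 31.8

31.8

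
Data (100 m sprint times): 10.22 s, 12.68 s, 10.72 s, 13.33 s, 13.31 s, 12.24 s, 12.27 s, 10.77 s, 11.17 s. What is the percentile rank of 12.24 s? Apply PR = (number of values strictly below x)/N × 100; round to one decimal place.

44.4

N = 9.
Strictly below 12.24: 4. Equal to 12.24: 1.
PR = 4/9 × 100 = 44.4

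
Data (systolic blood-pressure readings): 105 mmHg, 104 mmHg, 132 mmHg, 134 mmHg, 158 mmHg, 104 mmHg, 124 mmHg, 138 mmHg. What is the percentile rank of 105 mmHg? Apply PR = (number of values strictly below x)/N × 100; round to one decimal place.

N = 8.
Strictly below 105: 2. Equal to 105: 1.
PR = 2/8 × 100 = 25.0

25.0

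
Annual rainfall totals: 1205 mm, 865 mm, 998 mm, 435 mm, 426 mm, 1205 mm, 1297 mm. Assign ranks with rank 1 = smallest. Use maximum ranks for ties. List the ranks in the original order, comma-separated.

Sorted (ascending): 426, 435, 865, 998, 1205, 1205, 1297
The 2 values of 1205 occupy positions 5–6 → each gets rank 6.

6, 3, 4, 2, 1, 6, 7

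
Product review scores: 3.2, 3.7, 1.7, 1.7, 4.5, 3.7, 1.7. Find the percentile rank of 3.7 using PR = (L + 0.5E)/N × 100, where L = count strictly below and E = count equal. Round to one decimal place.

71.4

N = 7.
Strictly below 3.7: 4. Equal to 3.7: 2.
PR = (4 + 0.5·2)/7 × 100 = 71.4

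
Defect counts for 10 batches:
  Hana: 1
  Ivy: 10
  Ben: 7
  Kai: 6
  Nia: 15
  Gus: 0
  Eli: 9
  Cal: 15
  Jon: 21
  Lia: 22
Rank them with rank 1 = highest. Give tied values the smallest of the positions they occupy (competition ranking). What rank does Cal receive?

Sorted (descending): 22, 21, 15, 15, 10, 9, 7, 6, 1, 0
The 2 values of 15 occupy positions 3–4 → each gets rank 3.
Cal has value 15 → rank 3.

3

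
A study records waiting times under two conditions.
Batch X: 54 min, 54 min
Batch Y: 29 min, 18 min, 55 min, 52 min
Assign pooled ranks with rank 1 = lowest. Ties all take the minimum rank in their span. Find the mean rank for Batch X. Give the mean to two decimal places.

Sorted (ascending): 18, 29, 52, 54, 54, 55
The 2 values of 54 occupy positions 4–5 → each gets rank 4.
Batch X values → pooled ranks: 54→4, 54→4
Mean rank = (4 + 4) / 2 = 4.00

4.00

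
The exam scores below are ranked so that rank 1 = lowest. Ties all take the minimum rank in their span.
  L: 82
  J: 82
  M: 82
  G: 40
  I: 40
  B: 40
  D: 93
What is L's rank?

4

Sorted (ascending): 40, 40, 40, 82, 82, 82, 93
The 3 values of 40 occupy positions 1–3 → each gets rank 1.
The 3 values of 82 occupy positions 4–6 → each gets rank 4.
L has value 82 → rank 4.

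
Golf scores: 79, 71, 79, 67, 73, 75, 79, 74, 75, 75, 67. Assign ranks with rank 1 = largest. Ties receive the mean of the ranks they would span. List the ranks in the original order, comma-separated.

Sorted (descending): 79, 79, 79, 75, 75, 75, 74, 73, 71, 67, 67
The 3 values of 79 occupy positions 1–3 → average rank 2.
The 3 values of 75 occupy positions 4–6 → average rank 5.
The 2 values of 67 occupy positions 10–11 → average rank (10+11)/2 = 10.5.

2, 9, 2, 10.5, 8, 5, 2, 7, 5, 5, 10.5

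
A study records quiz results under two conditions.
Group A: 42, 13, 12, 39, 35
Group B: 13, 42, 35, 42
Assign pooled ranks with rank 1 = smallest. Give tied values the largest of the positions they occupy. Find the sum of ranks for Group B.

26

Sorted (ascending): 12, 13, 13, 35, 35, 39, 42, 42, 42
The 2 values of 13 occupy positions 2–3 → each gets rank 3.
The 2 values of 35 occupy positions 4–5 → each gets rank 5.
The 3 values of 42 occupy positions 7–9 → each gets rank 9.
Group B values → pooled ranks: 13→3, 42→9, 35→5, 42→9
Rank sum = 3 + 9 + 5 + 9 = 26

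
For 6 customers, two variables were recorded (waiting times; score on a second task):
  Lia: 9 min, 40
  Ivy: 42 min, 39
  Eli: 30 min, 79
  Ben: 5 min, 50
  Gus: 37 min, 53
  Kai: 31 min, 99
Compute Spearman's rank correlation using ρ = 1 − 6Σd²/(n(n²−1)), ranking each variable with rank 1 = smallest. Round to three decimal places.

-0.086

Ranks of variable 1: 2, 6, 3, 1, 5, 4
Ranks of variable 2: 2, 1, 5, 3, 4, 6
d = r₁ − r₂: 0, 5, -2, -2, 1, -2
d²: 0, 25, 4, 4, 1, 4; Σd² = 38
ρ = 1 − 6·38/(6·35) = 1 − 228/210 = -0.086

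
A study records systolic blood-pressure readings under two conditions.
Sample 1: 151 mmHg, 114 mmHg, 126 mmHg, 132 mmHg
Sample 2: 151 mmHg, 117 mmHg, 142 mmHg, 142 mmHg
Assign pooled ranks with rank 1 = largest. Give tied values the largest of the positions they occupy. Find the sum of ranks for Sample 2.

Sorted (descending): 151, 151, 142, 142, 132, 126, 117, 114
The 2 values of 151 occupy positions 1–2 → each gets rank 2.
The 2 values of 142 occupy positions 3–4 → each gets rank 4.
Sample 2 values → pooled ranks: 151→2, 117→7, 142→4, 142→4
Rank sum = 2 + 7 + 4 + 4 = 17

17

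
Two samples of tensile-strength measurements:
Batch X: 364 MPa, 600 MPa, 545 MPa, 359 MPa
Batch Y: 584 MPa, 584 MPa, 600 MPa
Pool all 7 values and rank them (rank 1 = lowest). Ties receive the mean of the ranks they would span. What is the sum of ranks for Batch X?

12.5

Sorted (ascending): 359, 364, 545, 584, 584, 600, 600
The 2 values of 584 occupy positions 4–5 → average rank (4+5)/2 = 4.5.
The 2 values of 600 occupy positions 6–7 → average rank (6+7)/2 = 6.5.
Batch X values → pooled ranks: 364→2, 600→6.5, 545→3, 359→1
Rank sum = 2 + 6.5 + 3 + 1 = 12.5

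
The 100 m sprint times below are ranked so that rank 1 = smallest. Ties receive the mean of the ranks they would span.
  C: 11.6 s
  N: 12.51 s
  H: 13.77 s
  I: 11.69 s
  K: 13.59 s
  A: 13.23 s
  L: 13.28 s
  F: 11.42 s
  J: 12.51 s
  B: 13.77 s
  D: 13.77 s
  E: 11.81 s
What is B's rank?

Sorted (ascending): 11.42, 11.6, 11.69, 11.81, 12.51, 12.51, 13.23, 13.28, 13.59, 13.77, 13.77, 13.77
The 2 values of 12.51 occupy positions 5–6 → average rank (5+6)/2 = 5.5.
The 3 values of 13.77 occupy positions 10–12 → average rank 11.
B has value 13.77 s → rank 11.

11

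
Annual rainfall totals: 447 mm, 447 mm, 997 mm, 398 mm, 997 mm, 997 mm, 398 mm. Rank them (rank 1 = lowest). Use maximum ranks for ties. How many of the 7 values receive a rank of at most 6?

Sorted (ascending): 398, 398, 447, 447, 997, 997, 997
The 2 values of 398 occupy positions 1–2 → each gets rank 2.
The 2 values of 447 occupy positions 3–4 → each gets rank 4.
The 3 values of 997 occupy positions 5–7 → each gets rank 7.
Ranks ≤ 6: {2, 2, 4, 4} → 4 values.

4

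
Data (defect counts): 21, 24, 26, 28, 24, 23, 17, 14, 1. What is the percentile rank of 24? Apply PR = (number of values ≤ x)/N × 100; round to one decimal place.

77.8

N = 9.
Strictly below 24: 5. Equal to 24: 2.
PR = 7/9 × 100 = 77.8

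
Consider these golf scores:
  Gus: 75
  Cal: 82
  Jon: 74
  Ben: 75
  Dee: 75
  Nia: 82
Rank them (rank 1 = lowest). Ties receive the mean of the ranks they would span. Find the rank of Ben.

3

Sorted (ascending): 74, 75, 75, 75, 82, 82
The 3 values of 75 occupy positions 2–4 → average rank 3.
The 2 values of 82 occupy positions 5–6 → average rank (5+6)/2 = 5.5.
Ben has value 75 → rank 3.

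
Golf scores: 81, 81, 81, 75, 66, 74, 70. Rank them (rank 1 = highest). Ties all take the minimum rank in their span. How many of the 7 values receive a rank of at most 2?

Sorted (descending): 81, 81, 81, 75, 74, 70, 66
The 3 values of 81 occupy positions 1–3 → each gets rank 1.
Ranks ≤ 2: {1, 1, 1} → 3 values.

3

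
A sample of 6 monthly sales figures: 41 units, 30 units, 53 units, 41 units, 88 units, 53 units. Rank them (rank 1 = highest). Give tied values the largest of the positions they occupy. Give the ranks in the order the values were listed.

5, 6, 3, 5, 1, 3

Sorted (descending): 88, 53, 53, 41, 41, 30
The 2 values of 53 occupy positions 2–3 → each gets rank 3.
The 2 values of 41 occupy positions 4–5 → each gets rank 5.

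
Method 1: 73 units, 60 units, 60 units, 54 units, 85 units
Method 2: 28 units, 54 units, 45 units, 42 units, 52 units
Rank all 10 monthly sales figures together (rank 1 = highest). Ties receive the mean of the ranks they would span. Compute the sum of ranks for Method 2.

Sorted (descending): 85, 73, 60, 60, 54, 54, 52, 45, 42, 28
The 2 values of 60 occupy positions 3–4 → average rank (3+4)/2 = 3.5.
The 2 values of 54 occupy positions 5–6 → average rank (5+6)/2 = 5.5.
Method 2 values → pooled ranks: 28→10, 54→5.5, 45→8, 42→9, 52→7
Rank sum = 10 + 5.5 + 8 + 9 + 7 = 39.5

39.5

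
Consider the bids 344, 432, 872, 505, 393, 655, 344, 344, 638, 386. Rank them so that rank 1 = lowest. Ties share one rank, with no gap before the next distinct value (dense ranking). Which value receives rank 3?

393

Sorted (ascending): 344, 344, 344, 386, 393, 432, 505, 638, 655, 872
The 3 values of 344 share dense rank 1.
Remaining distinct values take the next consecutive integers.
Rank 3 → value 393.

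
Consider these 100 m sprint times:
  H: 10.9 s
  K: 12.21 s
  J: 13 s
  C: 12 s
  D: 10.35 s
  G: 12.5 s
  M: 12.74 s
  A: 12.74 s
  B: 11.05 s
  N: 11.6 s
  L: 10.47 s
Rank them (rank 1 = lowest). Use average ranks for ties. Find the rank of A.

9.5

Sorted (ascending): 10.35, 10.47, 10.9, 11.05, 11.6, 12, 12.21, 12.5, 12.74, 12.74, 13
The 2 values of 12.74 occupy positions 9–10 → average rank (9+10)/2 = 9.5.
A has value 12.74 s → rank 9.5.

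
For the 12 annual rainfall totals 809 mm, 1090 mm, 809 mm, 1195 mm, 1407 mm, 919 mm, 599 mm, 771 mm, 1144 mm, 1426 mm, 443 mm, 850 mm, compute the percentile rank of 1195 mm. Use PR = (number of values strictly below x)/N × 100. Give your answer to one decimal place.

N = 12.
Strictly below 1195: 9. Equal to 1195: 1.
PR = 9/12 × 100 = 75.0

75.0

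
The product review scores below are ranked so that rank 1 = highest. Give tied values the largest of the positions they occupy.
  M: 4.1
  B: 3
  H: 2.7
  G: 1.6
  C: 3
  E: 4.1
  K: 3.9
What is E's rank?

Sorted (descending): 4.1, 4.1, 3.9, 3, 3, 2.7, 1.6
The 2 values of 4.1 occupy positions 1–2 → each gets rank 2.
The 2 values of 3 occupy positions 4–5 → each gets rank 5.
E has value 4.1 → rank 2.

2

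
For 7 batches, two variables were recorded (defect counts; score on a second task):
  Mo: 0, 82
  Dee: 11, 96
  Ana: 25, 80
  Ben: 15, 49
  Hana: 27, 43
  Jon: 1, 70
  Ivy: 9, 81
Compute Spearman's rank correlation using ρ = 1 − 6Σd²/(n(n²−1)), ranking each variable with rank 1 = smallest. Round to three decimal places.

-0.571

Ranks of variable 1: 1, 4, 6, 5, 7, 2, 3
Ranks of variable 2: 6, 7, 4, 2, 1, 3, 5
d = r₁ − r₂: -5, -3, 2, 3, 6, -1, -2
d²: 25, 9, 4, 9, 36, 1, 4; Σd² = 88
ρ = 1 − 6·88/(7·48) = 1 − 528/336 = -0.571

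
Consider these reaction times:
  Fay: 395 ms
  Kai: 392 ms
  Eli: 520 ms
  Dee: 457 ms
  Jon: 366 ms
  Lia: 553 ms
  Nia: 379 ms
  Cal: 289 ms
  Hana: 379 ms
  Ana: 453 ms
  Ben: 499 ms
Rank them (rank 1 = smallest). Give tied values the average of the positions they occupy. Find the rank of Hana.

Sorted (ascending): 289, 366, 379, 379, 392, 395, 453, 457, 499, 520, 553
The 2 values of 379 occupy positions 3–4 → average rank (3+4)/2 = 3.5.
Hana has value 379 ms → rank 3.5.

3.5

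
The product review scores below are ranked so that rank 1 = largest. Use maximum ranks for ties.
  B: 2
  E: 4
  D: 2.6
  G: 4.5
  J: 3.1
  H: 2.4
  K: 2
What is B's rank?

7

Sorted (descending): 4.5, 4, 3.1, 2.6, 2.4, 2, 2
The 2 values of 2 occupy positions 6–7 → each gets rank 7.
B has value 2 → rank 7.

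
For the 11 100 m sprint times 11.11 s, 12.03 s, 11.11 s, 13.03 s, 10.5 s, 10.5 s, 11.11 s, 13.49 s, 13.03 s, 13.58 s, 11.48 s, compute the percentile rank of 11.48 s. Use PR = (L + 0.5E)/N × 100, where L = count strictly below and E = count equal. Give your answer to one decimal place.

50.0

N = 11.
Strictly below 11.48: 5. Equal to 11.48: 1.
PR = (5 + 0.5·1)/11 × 100 = 50.0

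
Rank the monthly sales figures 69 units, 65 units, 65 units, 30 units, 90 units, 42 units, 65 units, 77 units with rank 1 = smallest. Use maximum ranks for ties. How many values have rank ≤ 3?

Sorted (ascending): 30, 42, 65, 65, 65, 69, 77, 90
The 3 values of 65 occupy positions 3–5 → each gets rank 5.
Ranks ≤ 3: {1, 2} → 2 values.

2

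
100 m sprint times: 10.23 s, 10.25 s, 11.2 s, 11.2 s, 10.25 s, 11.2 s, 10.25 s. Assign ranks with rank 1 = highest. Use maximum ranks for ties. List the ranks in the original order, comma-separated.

7, 6, 3, 3, 6, 3, 6

Sorted (descending): 11.2, 11.2, 11.2, 10.25, 10.25, 10.25, 10.23
The 3 values of 11.2 occupy positions 1–3 → each gets rank 3.
The 3 values of 10.25 occupy positions 4–6 → each gets rank 6.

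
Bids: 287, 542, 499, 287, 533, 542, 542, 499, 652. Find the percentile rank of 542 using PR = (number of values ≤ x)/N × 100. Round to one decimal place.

88.9

N = 9.
Strictly below 542: 5. Equal to 542: 3.
PR = 8/9 × 100 = 88.9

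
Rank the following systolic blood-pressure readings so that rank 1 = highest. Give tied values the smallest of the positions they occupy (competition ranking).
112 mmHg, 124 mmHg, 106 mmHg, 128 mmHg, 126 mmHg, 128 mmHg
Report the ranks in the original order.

5, 4, 6, 1, 3, 1

Sorted (descending): 128, 128, 126, 124, 112, 106
The 2 values of 128 occupy positions 1–2 → each gets rank 1.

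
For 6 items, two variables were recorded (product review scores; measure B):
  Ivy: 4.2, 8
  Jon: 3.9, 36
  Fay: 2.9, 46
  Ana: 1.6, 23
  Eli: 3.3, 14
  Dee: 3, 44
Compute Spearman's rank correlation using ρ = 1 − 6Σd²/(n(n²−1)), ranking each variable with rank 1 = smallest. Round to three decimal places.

-0.543

Ranks of variable 1: 6, 5, 2, 1, 4, 3
Ranks of variable 2: 1, 4, 6, 3, 2, 5
d = r₁ − r₂: 5, 1, -4, -2, 2, -2
d²: 25, 1, 16, 4, 4, 4; Σd² = 54
ρ = 1 − 6·54/(6·35) = 1 − 324/210 = -0.543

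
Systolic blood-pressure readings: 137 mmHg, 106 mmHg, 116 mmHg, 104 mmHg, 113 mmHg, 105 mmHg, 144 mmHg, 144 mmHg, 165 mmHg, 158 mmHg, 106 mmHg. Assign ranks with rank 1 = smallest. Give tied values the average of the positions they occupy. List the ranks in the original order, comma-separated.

Sorted (ascending): 104, 105, 106, 106, 113, 116, 137, 144, 144, 158, 165
The 2 values of 106 occupy positions 3–4 → average rank (3+4)/2 = 3.5.
The 2 values of 144 occupy positions 8–9 → average rank (8+9)/2 = 8.5.

7, 3.5, 6, 1, 5, 2, 8.5, 8.5, 11, 10, 3.5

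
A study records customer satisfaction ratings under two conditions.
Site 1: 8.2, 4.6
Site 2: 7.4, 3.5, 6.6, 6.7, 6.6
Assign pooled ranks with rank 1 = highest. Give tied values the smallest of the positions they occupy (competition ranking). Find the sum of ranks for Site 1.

Sorted (descending): 8.2, 7.4, 6.7, 6.6, 6.6, 4.6, 3.5
The 2 values of 6.6 occupy positions 4–5 → each gets rank 4.
Site 1 values → pooled ranks: 8.2→1, 4.6→6
Rank sum = 1 + 6 = 7

7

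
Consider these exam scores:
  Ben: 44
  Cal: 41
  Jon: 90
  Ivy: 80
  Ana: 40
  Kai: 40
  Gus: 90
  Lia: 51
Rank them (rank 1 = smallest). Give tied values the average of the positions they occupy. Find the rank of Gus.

7.5

Sorted (ascending): 40, 40, 41, 44, 51, 80, 90, 90
The 2 values of 40 occupy positions 1–2 → average rank (1+2)/2 = 1.5.
The 2 values of 90 occupy positions 7–8 → average rank (7+8)/2 = 7.5.
Gus has value 90 → rank 7.5.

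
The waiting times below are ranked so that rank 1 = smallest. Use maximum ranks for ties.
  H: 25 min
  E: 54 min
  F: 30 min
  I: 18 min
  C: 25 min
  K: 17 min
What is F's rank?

5

Sorted (ascending): 17, 18, 25, 25, 30, 54
The 2 values of 25 occupy positions 3–4 → each gets rank 4.
F has value 30 min → rank 5.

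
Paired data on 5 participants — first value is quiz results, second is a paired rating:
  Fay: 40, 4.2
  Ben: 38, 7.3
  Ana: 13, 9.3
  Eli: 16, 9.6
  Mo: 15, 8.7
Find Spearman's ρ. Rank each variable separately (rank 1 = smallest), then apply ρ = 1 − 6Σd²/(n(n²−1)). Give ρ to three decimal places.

Ranks of variable 1: 5, 4, 1, 3, 2
Ranks of variable 2: 1, 2, 4, 5, 3
d = r₁ − r₂: 4, 2, -3, -2, -1
d²: 16, 4, 9, 4, 1; Σd² = 34
ρ = 1 − 6·34/(5·24) = 1 − 204/120 = -0.700

-0.700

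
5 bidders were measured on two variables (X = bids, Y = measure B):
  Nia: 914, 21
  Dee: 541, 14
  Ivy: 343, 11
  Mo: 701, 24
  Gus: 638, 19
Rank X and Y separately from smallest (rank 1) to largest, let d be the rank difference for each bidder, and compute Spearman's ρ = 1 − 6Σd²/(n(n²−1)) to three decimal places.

0.900

Ranks of variable 1: 5, 2, 1, 4, 3
Ranks of variable 2: 4, 2, 1, 5, 3
d = r₁ − r₂: 1, 0, 0, -1, 0
d²: 1, 0, 0, 1, 0; Σd² = 2
ρ = 1 − 6·2/(5·24) = 1 − 12/120 = 0.900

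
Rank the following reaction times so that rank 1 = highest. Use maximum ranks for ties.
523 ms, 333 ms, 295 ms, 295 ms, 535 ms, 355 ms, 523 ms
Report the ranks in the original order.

Sorted (descending): 535, 523, 523, 355, 333, 295, 295
The 2 values of 523 occupy positions 2–3 → each gets rank 3.
The 2 values of 295 occupy positions 6–7 → each gets rank 7.

3, 5, 7, 7, 1, 4, 3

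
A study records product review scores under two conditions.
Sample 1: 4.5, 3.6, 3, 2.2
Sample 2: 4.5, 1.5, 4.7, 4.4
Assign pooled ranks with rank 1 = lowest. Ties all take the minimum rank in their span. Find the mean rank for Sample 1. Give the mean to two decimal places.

Sorted (ascending): 1.5, 2.2, 3, 3.6, 4.4, 4.5, 4.5, 4.7
The 2 values of 4.5 occupy positions 6–7 → each gets rank 6.
Sample 1 values → pooled ranks: 4.5→6, 3.6→4, 3→3, 2.2→2
Mean rank = (6 + 4 + 3 + 2) / 4 = 3.75

3.75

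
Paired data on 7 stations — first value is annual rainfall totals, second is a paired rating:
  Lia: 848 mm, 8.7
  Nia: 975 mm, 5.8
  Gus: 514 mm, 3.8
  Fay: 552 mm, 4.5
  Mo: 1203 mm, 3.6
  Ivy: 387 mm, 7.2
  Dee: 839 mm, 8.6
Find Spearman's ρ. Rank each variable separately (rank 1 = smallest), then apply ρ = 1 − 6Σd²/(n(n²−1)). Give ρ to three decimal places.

Ranks of variable 1: 5, 6, 2, 3, 7, 1, 4
Ranks of variable 2: 7, 4, 2, 3, 1, 5, 6
d = r₁ − r₂: -2, 2, 0, 0, 6, -4, -2
d²: 4, 4, 0, 0, 36, 16, 4; Σd² = 64
ρ = 1 − 6·64/(7·48) = 1 − 384/336 = -0.143

-0.143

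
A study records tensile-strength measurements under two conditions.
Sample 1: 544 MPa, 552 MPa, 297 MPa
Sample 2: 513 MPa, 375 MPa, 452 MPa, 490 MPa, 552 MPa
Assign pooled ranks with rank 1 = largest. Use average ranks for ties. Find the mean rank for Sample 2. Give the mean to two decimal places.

4.70

Sorted (descending): 552, 552, 544, 513, 490, 452, 375, 297
The 2 values of 552 occupy positions 1–2 → average rank (1+2)/2 = 1.5.
Sample 2 values → pooled ranks: 513→4, 375→7, 452→6, 490→5, 552→1.5
Mean rank = (4 + 7 + 6 + 5 + 1.5) / 5 = 4.70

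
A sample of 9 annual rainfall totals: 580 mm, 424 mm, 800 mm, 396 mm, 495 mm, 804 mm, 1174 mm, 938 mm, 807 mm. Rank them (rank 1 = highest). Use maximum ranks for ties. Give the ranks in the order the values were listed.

6, 8, 5, 9, 7, 4, 1, 2, 3

Sorted (descending): 1174, 938, 807, 804, 800, 580, 495, 424, 396
No ties — each value takes its position as its rank.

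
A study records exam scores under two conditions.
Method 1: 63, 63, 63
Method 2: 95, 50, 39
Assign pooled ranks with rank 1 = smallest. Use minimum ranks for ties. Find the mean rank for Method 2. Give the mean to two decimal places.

Sorted (ascending): 39, 50, 63, 63, 63, 95
The 3 values of 63 occupy positions 3–5 → each gets rank 3.
Method 2 values → pooled ranks: 95→6, 50→2, 39→1
Mean rank = (6 + 2 + 1) / 3 = 3.00

3.00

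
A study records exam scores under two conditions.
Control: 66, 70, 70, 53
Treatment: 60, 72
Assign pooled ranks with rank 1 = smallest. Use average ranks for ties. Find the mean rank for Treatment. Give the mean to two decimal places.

4.00

Sorted (ascending): 53, 60, 66, 70, 70, 72
The 2 values of 70 occupy positions 4–5 → average rank (4+5)/2 = 4.5.
Treatment values → pooled ranks: 60→2, 72→6
Mean rank = (2 + 6) / 2 = 4.00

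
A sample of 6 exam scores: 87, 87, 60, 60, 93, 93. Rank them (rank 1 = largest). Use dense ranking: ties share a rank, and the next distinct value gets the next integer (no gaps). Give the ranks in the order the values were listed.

Sorted (descending): 93, 93, 87, 87, 60, 60
The 2 values of 93 share dense rank 1.
The 2 values of 87 share dense rank 2.
The 2 values of 60 share dense rank 3.

2, 2, 3, 3, 1, 1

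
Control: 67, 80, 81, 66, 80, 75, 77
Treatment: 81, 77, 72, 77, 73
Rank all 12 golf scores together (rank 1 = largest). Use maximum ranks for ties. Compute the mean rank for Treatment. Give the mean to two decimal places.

7.00

Sorted (descending): 81, 81, 80, 80, 77, 77, 77, 75, 73, 72, 67, 66
The 2 values of 81 occupy positions 1–2 → each gets rank 2.
The 2 values of 80 occupy positions 3–4 → each gets rank 4.
The 3 values of 77 occupy positions 5–7 → each gets rank 7.
Treatment values → pooled ranks: 81→2, 77→7, 72→10, 77→7, 73→9
Mean rank = (2 + 7 + 10 + 7 + 9) / 5 = 7.00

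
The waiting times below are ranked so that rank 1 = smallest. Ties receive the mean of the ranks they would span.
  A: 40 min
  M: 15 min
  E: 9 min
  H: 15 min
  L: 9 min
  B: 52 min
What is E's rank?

1.5

Sorted (ascending): 9, 9, 15, 15, 40, 52
The 2 values of 9 occupy positions 1–2 → average rank (1+2)/2 = 1.5.
The 2 values of 15 occupy positions 3–4 → average rank (3+4)/2 = 3.5.
E has value 9 min → rank 1.5.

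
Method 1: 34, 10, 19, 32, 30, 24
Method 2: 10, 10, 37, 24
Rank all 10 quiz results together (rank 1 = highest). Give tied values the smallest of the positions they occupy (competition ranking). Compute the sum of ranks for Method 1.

29

Sorted (descending): 37, 34, 32, 30, 24, 24, 19, 10, 10, 10
The 2 values of 24 occupy positions 5–6 → each gets rank 5.
The 3 values of 10 occupy positions 8–10 → each gets rank 8.
Method 1 values → pooled ranks: 34→2, 10→8, 19→7, 32→3, 30→4, 24→5
Rank sum = 2 + 8 + 7 + 3 + 4 + 5 = 29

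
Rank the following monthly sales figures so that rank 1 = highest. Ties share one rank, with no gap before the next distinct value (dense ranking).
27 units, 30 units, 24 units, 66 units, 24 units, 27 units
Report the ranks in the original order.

Sorted (descending): 66, 30, 27, 27, 24, 24
The 2 values of 27 share dense rank 3.
The 2 values of 24 share dense rank 4.
Remaining distinct values take the next consecutive integers.

3, 2, 4, 1, 4, 3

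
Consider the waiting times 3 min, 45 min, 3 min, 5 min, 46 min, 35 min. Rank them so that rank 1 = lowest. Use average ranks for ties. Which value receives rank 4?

35

Sorted (ascending): 3, 3, 5, 35, 45, 46
The 2 values of 3 occupy positions 1–2 → average rank (1+2)/2 = 1.5.
Rank 4 → value 35.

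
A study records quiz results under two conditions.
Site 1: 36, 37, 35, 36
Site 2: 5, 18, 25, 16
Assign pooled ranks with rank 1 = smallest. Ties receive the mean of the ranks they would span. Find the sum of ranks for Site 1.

26

Sorted (ascending): 5, 16, 18, 25, 35, 36, 36, 37
The 2 values of 36 occupy positions 6–7 → average rank (6+7)/2 = 6.5.
Site 1 values → pooled ranks: 36→6.5, 37→8, 35→5, 36→6.5
Rank sum = 6.5 + 8 + 5 + 6.5 = 26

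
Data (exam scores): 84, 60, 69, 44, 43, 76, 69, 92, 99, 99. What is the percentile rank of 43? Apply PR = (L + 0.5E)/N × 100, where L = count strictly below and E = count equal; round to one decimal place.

N = 10.
Strictly below 43: 0. Equal to 43: 1.
PR = (0 + 0.5·1)/10 × 100 = 5.0

5.0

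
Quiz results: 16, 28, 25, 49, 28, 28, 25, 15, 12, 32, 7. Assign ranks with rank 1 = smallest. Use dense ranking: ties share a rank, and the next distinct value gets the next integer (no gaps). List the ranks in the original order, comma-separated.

4, 6, 5, 8, 6, 6, 5, 3, 2, 7, 1

Sorted (ascending): 7, 12, 15, 16, 25, 25, 28, 28, 28, 32, 49
The 2 values of 25 share dense rank 5.
The 3 values of 28 share dense rank 6.
Remaining distinct values take the next consecutive integers.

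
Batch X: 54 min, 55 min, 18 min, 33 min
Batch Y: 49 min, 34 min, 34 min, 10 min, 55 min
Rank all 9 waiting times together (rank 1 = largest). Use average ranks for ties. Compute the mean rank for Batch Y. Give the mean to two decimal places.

Sorted (descending): 55, 55, 54, 49, 34, 34, 33, 18, 10
The 2 values of 55 occupy positions 1–2 → average rank (1+2)/2 = 1.5.
The 2 values of 34 occupy positions 5–6 → average rank (5+6)/2 = 5.5.
Batch Y values → pooled ranks: 49→4, 34→5.5, 34→5.5, 10→9, 55→1.5
Mean rank = (4 + 5.5 + 5.5 + 9 + 1.5) / 5 = 5.10

5.10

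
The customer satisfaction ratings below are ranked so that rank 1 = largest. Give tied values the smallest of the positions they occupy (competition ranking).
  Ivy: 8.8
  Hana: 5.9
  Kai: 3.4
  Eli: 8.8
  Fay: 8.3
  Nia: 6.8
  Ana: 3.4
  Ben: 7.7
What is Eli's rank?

Sorted (descending): 8.8, 8.8, 8.3, 7.7, 6.8, 5.9, 3.4, 3.4
The 2 values of 8.8 occupy positions 1–2 → each gets rank 1.
The 2 values of 3.4 occupy positions 7–8 → each gets rank 7.
Eli has value 8.8 → rank 1.

1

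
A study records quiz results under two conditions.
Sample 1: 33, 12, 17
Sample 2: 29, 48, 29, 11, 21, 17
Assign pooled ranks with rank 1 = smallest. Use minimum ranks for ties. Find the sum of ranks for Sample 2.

30

Sorted (ascending): 11, 12, 17, 17, 21, 29, 29, 33, 48
The 2 values of 17 occupy positions 3–4 → each gets rank 3.
The 2 values of 29 occupy positions 6–7 → each gets rank 6.
Sample 2 values → pooled ranks: 29→6, 48→9, 29→6, 11→1, 21→5, 17→3
Rank sum = 6 + 9 + 6 + 1 + 5 + 3 = 30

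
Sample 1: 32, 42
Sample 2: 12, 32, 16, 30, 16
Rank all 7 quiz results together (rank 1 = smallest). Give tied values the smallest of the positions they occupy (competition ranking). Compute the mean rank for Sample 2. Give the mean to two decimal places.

2.80

Sorted (ascending): 12, 16, 16, 30, 32, 32, 42
The 2 values of 16 occupy positions 2–3 → each gets rank 2.
The 2 values of 32 occupy positions 5–6 → each gets rank 5.
Sample 2 values → pooled ranks: 12→1, 32→5, 16→2, 30→4, 16→2
Mean rank = (1 + 5 + 2 + 4 + 2) / 5 = 2.80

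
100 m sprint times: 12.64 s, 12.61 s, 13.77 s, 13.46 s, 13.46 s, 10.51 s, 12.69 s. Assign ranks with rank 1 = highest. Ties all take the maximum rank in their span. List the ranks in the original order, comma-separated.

5, 6, 1, 3, 3, 7, 4

Sorted (descending): 13.77, 13.46, 13.46, 12.69, 12.64, 12.61, 10.51
The 2 values of 13.46 occupy positions 2–3 → each gets rank 3.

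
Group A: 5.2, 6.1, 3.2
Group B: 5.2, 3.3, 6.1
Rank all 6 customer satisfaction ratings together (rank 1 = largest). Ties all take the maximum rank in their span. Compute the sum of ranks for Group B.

Sorted (descending): 6.1, 6.1, 5.2, 5.2, 3.3, 3.2
The 2 values of 6.1 occupy positions 1–2 → each gets rank 2.
The 2 values of 5.2 occupy positions 3–4 → each gets rank 4.
Group B values → pooled ranks: 5.2→4, 3.3→5, 6.1→2
Rank sum = 4 + 5 + 2 = 11

11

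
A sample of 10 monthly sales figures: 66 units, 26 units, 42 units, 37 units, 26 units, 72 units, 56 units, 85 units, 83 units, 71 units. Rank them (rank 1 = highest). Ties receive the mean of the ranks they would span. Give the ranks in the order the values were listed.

5, 9.5, 7, 8, 9.5, 3, 6, 1, 2, 4

Sorted (descending): 85, 83, 72, 71, 66, 56, 42, 37, 26, 26
The 2 values of 26 occupy positions 9–10 → average rank (9+10)/2 = 9.5.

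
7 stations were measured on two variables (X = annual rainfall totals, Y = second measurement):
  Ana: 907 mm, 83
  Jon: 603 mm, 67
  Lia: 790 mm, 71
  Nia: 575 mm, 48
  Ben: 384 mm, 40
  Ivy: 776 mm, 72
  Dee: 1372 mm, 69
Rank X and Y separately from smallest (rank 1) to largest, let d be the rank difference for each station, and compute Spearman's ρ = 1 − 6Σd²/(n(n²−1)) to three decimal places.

0.750

Ranks of variable 1: 6, 3, 5, 2, 1, 4, 7
Ranks of variable 2: 7, 3, 5, 2, 1, 6, 4
d = r₁ − r₂: -1, 0, 0, 0, 0, -2, 3
d²: 1, 0, 0, 0, 0, 4, 9; Σd² = 14
ρ = 1 − 6·14/(7·48) = 1 − 84/336 = 0.750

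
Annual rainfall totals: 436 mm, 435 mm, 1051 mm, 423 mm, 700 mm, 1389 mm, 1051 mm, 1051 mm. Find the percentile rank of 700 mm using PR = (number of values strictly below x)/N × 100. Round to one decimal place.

37.5

N = 8.
Strictly below 700: 3. Equal to 700: 1.
PR = 3/8 × 100 = 37.5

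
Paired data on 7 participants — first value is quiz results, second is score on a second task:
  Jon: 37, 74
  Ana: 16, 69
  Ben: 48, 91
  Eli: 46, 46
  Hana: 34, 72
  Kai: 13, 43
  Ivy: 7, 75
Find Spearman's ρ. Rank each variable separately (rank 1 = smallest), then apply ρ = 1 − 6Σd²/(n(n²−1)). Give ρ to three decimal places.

0.250

Ranks of variable 1: 5, 3, 7, 6, 4, 2, 1
Ranks of variable 2: 5, 3, 7, 2, 4, 1, 6
d = r₁ − r₂: 0, 0, 0, 4, 0, 1, -5
d²: 0, 0, 0, 16, 0, 1, 25; Σd² = 42
ρ = 1 − 6·42/(7·48) = 1 − 252/336 = 0.250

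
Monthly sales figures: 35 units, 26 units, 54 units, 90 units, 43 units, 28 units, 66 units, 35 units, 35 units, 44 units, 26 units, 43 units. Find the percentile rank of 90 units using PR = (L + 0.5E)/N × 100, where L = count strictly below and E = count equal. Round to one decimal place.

95.8

N = 12.
Strictly below 90: 11. Equal to 90: 1.
PR = (11 + 0.5·1)/12 × 100 = 95.8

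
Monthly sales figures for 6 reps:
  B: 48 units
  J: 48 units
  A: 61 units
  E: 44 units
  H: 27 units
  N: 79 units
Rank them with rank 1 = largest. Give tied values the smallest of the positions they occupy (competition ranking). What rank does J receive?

Sorted (descending): 79, 61, 48, 48, 44, 27
The 2 values of 48 occupy positions 3–4 → each gets rank 3.
J has value 48 units → rank 3.

3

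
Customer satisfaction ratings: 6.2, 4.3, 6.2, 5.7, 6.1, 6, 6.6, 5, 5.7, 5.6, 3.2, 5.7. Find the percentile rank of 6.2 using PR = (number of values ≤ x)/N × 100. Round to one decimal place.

N = 12.
Strictly below 6.2: 9. Equal to 6.2: 2.
PR = 11/12 × 100 = 91.7

91.7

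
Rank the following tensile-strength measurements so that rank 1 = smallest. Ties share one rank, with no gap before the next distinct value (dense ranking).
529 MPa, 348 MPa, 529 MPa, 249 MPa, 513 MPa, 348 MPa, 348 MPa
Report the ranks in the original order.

4, 2, 4, 1, 3, 2, 2

Sorted (ascending): 249, 348, 348, 348, 513, 529, 529
The 3 values of 348 share dense rank 2.
The 2 values of 529 share dense rank 4.
Remaining distinct values take the next consecutive integers.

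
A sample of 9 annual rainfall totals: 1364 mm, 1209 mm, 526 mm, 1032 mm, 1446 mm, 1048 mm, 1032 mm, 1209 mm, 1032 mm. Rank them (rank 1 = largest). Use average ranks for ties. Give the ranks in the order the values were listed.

Sorted (descending): 1446, 1364, 1209, 1209, 1048, 1032, 1032, 1032, 526
The 2 values of 1209 occupy positions 3–4 → average rank (3+4)/2 = 3.5.
The 3 values of 1032 occupy positions 6–8 → average rank 7.

2, 3.5, 9, 7, 1, 5, 7, 3.5, 7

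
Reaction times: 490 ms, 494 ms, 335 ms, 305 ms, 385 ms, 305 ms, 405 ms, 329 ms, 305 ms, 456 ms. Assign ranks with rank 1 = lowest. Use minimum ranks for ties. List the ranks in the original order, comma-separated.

Sorted (ascending): 305, 305, 305, 329, 335, 385, 405, 456, 490, 494
The 3 values of 305 occupy positions 1–3 → each gets rank 1.

9, 10, 5, 1, 6, 1, 7, 4, 1, 8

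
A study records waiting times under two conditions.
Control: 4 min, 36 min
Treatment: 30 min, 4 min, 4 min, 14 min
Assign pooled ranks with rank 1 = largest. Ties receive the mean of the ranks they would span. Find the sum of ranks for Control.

Sorted (descending): 36, 30, 14, 4, 4, 4
The 3 values of 4 occupy positions 4–6 → average rank 5.
Control values → pooled ranks: 4→5, 36→1
Rank sum = 5 + 1 = 6

6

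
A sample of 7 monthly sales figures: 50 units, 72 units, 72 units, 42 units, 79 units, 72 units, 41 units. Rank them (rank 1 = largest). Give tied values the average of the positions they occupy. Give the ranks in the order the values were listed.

Sorted (descending): 79, 72, 72, 72, 50, 42, 41
The 3 values of 72 occupy positions 2–4 → average rank 3.

5, 3, 3, 6, 1, 3, 7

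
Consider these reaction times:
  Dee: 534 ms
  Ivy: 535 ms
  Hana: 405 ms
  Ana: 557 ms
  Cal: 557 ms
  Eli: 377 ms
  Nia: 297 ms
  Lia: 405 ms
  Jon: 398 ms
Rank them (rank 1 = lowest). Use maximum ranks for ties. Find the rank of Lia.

Sorted (ascending): 297, 377, 398, 405, 405, 534, 535, 557, 557
The 2 values of 405 occupy positions 4–5 → each gets rank 5.
The 2 values of 557 occupy positions 8–9 → each gets rank 9.
Lia has value 405 ms → rank 5.

5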